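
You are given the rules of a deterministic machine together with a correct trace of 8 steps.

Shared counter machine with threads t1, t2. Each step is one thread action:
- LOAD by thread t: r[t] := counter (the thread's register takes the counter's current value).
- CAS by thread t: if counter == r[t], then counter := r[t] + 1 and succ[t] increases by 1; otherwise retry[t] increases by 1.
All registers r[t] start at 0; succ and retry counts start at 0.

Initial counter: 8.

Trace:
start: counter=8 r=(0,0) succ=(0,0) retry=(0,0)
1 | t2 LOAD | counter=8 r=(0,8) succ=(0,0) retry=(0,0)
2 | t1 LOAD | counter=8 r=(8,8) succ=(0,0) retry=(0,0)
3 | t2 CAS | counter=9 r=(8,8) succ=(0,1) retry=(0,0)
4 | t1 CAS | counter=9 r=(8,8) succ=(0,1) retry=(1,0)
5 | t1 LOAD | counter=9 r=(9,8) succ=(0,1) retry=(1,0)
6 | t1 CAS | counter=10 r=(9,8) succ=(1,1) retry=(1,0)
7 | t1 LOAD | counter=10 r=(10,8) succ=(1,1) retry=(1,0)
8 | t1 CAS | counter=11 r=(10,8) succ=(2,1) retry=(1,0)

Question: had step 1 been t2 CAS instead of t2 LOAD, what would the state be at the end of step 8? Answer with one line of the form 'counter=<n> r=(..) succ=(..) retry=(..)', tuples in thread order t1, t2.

(re-executing from step 1 with the substitution; state before step 1: counter=8 r=(0,0) succ=(0,0) retry=(0,0))
1 | t2 CAS | counter=8 r=(0,0) succ=(0,0) retry=(0,1)
2 | t1 LOAD | counter=8 r=(8,0) succ=(0,0) retry=(0,1)
3 | t2 CAS | counter=8 r=(8,0) succ=(0,0) retry=(0,2)
4 | t1 CAS | counter=9 r=(8,0) succ=(1,0) retry=(0,2)
5 | t1 LOAD | counter=9 r=(9,0) succ=(1,0) retry=(0,2)
6 | t1 CAS | counter=10 r=(9,0) succ=(2,0) retry=(0,2)
7 | t1 LOAD | counter=10 r=(10,0) succ=(2,0) retry=(0,2)
8 | t1 CAS | counter=11 r=(10,0) succ=(3,0) retry=(0,2)

counter=11 r=(10,0) succ=(3,0) retry=(0,2)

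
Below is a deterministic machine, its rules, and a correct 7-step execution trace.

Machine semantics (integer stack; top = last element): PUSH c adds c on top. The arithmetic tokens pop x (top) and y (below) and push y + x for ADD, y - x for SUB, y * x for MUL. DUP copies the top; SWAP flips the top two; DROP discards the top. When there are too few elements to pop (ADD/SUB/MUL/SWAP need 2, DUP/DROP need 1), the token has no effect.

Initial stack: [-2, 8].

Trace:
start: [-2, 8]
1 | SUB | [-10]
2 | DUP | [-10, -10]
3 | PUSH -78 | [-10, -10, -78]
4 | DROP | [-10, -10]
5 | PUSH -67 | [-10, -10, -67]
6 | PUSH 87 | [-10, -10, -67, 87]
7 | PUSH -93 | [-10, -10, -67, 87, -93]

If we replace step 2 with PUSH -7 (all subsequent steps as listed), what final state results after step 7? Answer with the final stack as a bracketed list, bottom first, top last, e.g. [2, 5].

[-10, -7, -67, 87, -93]

(re-executing from step 2 with the substitution; state before step 2: [-10])
2 | PUSH -7 | [-10, -7]
3 | PUSH -78 | [-10, -7, -78]
4 | DROP | [-10, -7]
5 | PUSH -67 | [-10, -7, -67]
6 | PUSH 87 | [-10, -7, -67, 87]
7 | PUSH -93 | [-10, -7, -67, 87, -93]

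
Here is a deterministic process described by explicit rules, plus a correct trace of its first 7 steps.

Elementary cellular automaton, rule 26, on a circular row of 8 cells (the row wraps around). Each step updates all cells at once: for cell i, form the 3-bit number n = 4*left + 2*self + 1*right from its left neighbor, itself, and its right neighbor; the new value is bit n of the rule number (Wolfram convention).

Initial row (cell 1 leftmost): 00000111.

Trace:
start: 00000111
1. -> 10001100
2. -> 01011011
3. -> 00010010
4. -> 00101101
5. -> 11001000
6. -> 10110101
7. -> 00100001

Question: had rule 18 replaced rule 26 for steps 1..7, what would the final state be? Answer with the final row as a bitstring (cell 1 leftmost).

00000000

(re-executing steps 1..7 under rule 18; state before step 1: 00000111)
1. -> 10001000
2. -> 01010101
3. -> 00000000
4. -> 00000000
5. -> 00000000
6. -> 00000000
7. -> 00000000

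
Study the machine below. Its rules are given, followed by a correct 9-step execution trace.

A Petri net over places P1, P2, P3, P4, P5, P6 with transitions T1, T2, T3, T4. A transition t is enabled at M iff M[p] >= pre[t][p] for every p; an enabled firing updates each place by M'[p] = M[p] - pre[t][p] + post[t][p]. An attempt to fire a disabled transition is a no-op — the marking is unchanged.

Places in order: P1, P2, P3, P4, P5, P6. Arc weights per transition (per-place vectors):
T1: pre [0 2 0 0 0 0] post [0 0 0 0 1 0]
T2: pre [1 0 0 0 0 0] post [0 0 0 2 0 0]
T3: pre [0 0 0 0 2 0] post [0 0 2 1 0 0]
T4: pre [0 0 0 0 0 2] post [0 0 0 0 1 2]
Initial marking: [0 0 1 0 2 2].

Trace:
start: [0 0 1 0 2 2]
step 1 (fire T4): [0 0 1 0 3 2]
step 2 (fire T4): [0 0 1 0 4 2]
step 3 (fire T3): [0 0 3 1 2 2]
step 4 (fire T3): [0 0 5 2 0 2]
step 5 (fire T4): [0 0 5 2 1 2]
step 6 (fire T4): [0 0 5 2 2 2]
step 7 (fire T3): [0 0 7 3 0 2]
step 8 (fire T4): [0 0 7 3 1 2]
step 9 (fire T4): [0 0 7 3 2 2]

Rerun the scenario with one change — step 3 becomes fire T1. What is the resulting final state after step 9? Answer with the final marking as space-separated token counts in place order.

(re-executing from step 3 with the substitution; state before step 3: [0 0 1 0 4 2])
step 3 (fire T1): [0 0 1 0 4 2]
step 4 (fire T3): [0 0 3 1 2 2]
step 5 (fire T4): [0 0 3 1 3 2]
step 6 (fire T4): [0 0 3 1 4 2]
step 7 (fire T3): [0 0 5 2 2 2]
step 8 (fire T4): [0 0 5 2 3 2]
step 9 (fire T4): [0 0 5 2 4 2]

0 0 5 2 4 2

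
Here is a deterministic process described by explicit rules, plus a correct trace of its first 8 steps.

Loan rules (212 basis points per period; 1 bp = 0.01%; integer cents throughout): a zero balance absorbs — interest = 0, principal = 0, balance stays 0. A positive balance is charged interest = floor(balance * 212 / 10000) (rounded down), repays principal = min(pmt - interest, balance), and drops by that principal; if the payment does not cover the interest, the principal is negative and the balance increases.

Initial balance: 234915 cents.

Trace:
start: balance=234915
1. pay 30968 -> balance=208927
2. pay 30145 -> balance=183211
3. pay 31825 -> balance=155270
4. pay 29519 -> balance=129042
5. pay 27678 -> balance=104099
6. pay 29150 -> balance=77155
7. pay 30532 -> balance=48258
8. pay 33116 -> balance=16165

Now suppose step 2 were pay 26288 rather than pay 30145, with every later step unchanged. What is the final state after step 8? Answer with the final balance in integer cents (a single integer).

20538

(re-executing from step 2 with the substitution; state before step 2: balance=208927)
2. pay 26288 -> balance=187068
3. pay 31825 -> balance=159208
4. pay 29519 -> balance=133064
5. pay 27678 -> balance=108206
6. pay 29150 -> balance=81349
7. pay 30532 -> balance=52541
8. pay 33116 -> balance=20538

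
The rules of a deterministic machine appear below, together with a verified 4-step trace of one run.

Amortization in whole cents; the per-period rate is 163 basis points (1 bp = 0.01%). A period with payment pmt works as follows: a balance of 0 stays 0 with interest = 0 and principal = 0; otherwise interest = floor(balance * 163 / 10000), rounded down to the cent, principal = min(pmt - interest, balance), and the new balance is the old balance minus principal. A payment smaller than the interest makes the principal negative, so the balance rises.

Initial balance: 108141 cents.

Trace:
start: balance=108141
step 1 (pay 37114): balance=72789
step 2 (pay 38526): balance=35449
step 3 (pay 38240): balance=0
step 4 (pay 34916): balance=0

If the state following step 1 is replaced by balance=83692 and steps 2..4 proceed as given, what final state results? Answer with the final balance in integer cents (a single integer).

state after step 1 := balance=83692
step 2 (pay 38526): balance=46530
step 3 (pay 38240): balance=9048
step 4 (pay 34916): balance=0

0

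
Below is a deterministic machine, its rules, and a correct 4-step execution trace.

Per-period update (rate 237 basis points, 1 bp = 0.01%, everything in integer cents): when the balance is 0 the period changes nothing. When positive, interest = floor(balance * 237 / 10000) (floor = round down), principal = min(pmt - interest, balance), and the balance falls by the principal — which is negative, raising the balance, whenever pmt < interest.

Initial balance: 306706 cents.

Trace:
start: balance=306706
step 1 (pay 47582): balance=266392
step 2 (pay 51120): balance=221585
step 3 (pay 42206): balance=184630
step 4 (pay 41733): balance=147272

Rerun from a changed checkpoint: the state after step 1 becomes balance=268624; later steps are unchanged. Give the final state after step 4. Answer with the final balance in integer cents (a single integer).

state after step 1 := balance=268624
step 2 (pay 51120): balance=223870
step 3 (pay 42206): balance=186969
step 4 (pay 41733): balance=149667

149667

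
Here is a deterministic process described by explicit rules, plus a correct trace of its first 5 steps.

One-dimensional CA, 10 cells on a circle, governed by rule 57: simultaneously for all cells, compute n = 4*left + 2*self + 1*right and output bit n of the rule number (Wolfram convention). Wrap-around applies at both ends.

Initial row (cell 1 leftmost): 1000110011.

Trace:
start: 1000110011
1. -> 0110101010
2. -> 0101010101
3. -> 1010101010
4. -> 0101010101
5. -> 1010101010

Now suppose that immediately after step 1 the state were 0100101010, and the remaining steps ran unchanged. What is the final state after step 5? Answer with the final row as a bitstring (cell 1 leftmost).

1010010010

state after step 1 := 0100101010
2. -> 0010010101
3. -> 1001001010
4. -> 0100100101
5. -> 1010010010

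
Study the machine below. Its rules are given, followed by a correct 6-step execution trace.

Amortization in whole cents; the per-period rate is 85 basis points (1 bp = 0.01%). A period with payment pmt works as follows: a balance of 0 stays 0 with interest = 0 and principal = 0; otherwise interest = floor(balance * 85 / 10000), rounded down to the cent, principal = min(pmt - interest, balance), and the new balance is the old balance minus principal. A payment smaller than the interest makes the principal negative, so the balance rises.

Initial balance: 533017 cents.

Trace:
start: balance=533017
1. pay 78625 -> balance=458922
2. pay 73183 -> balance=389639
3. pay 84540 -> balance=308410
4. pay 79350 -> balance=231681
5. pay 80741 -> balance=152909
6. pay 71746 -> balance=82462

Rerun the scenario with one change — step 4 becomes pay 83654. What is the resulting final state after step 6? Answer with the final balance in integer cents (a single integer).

(re-executing from step 4 with the substitution; state before step 4: balance=308410)
4. pay 83654 -> balance=227377
5. pay 80741 -> balance=148568
6. pay 71746 -> balance=78084

78084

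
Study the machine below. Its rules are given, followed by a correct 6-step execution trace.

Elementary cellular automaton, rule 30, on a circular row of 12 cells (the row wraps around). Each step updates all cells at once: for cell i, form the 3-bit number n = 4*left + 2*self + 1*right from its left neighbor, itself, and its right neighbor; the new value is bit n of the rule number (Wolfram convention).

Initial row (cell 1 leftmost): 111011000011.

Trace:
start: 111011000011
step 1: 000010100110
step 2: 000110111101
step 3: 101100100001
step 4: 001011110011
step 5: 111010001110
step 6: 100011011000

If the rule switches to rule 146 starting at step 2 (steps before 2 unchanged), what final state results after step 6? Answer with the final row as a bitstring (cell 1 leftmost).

000001011010

(re-executing steps 2..6 under rule 146; state before step 2: 000010100110)
step 2: 000100011001
step 3: 101010100110
step 4: 000000011000
step 5: 000000100100
step 6: 000001011010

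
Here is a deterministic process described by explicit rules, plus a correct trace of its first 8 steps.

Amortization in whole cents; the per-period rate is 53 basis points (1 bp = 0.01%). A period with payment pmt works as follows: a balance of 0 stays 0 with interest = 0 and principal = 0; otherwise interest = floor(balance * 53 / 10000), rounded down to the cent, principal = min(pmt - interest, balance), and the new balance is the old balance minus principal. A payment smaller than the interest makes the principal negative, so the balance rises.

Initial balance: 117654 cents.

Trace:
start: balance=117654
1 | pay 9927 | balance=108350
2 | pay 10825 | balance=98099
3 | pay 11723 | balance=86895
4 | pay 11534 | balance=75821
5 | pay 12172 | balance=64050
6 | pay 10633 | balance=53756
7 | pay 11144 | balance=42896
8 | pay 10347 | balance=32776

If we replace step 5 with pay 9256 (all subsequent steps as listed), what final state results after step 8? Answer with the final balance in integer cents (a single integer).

(re-executing from step 5 with the substitution; state before step 5: balance=75821)
5 | pay 9256 | balance=66966
6 | pay 10633 | balance=56687
7 | pay 11144 | balance=45843
8 | pay 10347 | balance=35738

35738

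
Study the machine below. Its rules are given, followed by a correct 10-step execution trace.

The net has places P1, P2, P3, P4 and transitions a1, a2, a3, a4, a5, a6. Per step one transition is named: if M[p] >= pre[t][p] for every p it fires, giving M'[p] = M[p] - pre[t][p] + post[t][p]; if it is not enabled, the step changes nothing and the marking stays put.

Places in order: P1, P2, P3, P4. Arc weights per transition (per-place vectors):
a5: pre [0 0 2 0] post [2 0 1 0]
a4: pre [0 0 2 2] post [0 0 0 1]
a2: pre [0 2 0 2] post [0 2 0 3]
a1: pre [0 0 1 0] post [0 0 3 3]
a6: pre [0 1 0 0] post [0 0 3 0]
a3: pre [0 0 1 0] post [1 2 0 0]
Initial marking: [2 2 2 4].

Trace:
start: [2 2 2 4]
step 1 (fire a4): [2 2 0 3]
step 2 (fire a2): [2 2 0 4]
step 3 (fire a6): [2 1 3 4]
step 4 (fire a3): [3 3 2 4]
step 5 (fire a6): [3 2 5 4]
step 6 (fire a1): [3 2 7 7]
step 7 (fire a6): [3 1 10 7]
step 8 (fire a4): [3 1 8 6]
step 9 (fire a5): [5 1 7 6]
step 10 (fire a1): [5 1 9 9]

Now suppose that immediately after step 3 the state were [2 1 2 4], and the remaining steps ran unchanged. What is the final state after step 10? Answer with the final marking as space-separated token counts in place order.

5 1 8 9

state after step 3 := [2 1 2 4]
step 4 (fire a3): [3 3 1 4]
step 5 (fire a6): [3 2 4 4]
step 6 (fire a1): [3 2 6 7]
step 7 (fire a6): [3 1 9 7]
step 8 (fire a4): [3 1 7 6]
step 9 (fire a5): [5 1 6 6]
step 10 (fire a1): [5 1 8 9]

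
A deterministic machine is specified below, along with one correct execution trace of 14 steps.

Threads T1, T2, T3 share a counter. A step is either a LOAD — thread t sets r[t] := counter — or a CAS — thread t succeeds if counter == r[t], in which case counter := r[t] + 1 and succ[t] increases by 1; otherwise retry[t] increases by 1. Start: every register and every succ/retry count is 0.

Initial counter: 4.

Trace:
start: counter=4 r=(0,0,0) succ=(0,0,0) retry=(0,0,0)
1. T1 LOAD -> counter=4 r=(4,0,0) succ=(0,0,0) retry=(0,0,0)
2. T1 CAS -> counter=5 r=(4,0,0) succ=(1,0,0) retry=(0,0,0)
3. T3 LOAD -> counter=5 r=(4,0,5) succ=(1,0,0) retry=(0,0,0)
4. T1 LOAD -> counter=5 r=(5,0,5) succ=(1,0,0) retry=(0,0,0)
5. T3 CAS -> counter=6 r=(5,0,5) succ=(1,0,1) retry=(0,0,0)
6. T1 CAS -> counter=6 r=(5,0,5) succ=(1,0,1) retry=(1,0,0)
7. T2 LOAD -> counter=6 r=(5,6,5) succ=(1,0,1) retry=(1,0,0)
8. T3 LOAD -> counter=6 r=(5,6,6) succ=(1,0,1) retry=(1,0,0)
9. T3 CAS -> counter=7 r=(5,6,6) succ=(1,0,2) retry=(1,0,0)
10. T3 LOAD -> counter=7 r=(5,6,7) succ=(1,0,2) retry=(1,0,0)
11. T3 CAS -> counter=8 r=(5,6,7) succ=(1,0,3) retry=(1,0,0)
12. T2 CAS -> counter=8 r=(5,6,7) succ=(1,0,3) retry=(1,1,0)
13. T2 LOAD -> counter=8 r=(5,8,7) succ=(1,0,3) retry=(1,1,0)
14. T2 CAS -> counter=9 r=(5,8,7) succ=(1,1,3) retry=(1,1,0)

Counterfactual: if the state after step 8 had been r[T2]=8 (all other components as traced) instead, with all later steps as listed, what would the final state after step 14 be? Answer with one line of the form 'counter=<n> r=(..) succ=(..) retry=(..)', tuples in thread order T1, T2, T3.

state after step 8 := counter=6 r=(5,8,6) succ=(1,0,1) retry=(1,0,0)
9. T3 CAS -> counter=7 r=(5,8,6) succ=(1,0,2) retry=(1,0,0)
10. T3 LOAD -> counter=7 r=(5,8,7) succ=(1,0,2) retry=(1,0,0)
11. T3 CAS -> counter=8 r=(5,8,7) succ=(1,0,3) retry=(1,0,0)
12. T2 CAS -> counter=9 r=(5,8,7) succ=(1,1,3) retry=(1,0,0)
13. T2 LOAD -> counter=9 r=(5,9,7) succ=(1,1,3) retry=(1,0,0)
14. T2 CAS -> counter=10 r=(5,9,7) succ=(1,2,3) retry=(1,0,0)

counter=10 r=(5,9,7) succ=(1,2,3) retry=(1,0,0)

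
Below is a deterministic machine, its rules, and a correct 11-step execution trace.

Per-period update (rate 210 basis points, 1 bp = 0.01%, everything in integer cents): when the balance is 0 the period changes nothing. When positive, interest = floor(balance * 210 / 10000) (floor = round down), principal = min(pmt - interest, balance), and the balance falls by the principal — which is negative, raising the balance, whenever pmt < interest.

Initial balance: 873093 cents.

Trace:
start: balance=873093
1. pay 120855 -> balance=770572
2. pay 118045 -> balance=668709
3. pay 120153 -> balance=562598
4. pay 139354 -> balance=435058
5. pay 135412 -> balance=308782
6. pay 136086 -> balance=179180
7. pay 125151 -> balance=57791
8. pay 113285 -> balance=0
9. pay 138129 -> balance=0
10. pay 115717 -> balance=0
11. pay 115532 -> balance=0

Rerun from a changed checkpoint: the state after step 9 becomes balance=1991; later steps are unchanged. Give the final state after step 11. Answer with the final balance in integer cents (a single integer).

0

state after step 9 := balance=1991
10. pay 115717 -> balance=0
11. pay 115532 -> balance=0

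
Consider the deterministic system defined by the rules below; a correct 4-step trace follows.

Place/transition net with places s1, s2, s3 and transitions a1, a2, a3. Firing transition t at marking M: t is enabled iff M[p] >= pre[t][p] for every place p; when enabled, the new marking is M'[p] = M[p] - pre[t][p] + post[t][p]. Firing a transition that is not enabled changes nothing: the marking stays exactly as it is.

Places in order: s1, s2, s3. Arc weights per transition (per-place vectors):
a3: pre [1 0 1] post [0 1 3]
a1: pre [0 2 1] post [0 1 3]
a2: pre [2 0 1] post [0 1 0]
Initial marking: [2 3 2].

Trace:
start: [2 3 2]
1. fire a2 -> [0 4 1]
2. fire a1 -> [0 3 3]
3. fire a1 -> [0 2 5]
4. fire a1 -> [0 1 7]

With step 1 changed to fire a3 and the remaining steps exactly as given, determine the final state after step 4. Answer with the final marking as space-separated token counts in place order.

1 1 10

(re-executing from step 1 with the substitution; state before step 1: [2 3 2])
1. fire a3 -> [1 4 4]
2. fire a1 -> [1 3 6]
3. fire a1 -> [1 2 8]
4. fire a1 -> [1 1 10]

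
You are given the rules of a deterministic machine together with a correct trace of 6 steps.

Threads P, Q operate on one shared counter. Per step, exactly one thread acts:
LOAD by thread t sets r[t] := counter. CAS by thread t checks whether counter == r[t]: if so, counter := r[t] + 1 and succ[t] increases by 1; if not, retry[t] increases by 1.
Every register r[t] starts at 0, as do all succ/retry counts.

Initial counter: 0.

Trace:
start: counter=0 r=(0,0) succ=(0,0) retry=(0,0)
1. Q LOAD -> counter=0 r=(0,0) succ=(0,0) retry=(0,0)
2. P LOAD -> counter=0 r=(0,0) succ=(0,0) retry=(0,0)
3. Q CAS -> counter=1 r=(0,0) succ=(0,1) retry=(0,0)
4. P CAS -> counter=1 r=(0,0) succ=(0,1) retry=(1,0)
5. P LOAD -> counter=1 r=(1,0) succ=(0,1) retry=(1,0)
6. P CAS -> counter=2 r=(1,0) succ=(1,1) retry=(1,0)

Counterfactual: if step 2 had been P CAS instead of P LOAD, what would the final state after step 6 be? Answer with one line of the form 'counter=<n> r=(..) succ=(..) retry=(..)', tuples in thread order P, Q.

counter=2 r=(1,0) succ=(2,0) retry=(1,1)

(re-executing from step 2 with the substitution; state before step 2: counter=0 r=(0,0) succ=(0,0) retry=(0,0))
2. P CAS -> counter=1 r=(0,0) succ=(1,0) retry=(0,0)
3. Q CAS -> counter=1 r=(0,0) succ=(1,0) retry=(0,1)
4. P CAS -> counter=1 r=(0,0) succ=(1,0) retry=(1,1)
5. P LOAD -> counter=1 r=(1,0) succ=(1,0) retry=(1,1)
6. P CAS -> counter=2 r=(1,0) succ=(2,0) retry=(1,1)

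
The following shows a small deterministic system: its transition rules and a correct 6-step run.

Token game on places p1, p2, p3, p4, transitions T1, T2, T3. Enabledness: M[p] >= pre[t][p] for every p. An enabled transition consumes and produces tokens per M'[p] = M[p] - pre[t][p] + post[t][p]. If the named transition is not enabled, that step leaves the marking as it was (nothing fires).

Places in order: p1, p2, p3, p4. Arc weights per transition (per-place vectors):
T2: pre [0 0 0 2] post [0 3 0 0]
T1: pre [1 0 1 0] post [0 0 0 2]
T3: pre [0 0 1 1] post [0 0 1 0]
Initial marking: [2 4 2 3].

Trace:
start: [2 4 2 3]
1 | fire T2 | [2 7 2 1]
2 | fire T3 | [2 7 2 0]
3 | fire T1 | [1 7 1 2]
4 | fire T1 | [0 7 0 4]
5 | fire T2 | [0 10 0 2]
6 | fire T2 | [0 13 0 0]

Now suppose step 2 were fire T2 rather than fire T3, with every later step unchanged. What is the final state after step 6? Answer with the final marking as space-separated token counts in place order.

0 13 0 1

(re-executing from step 2 with the substitution; state before step 2: [2 7 2 1])
2 | fire T2 | [2 7 2 1]
3 | fire T1 | [1 7 1 3]
4 | fire T1 | [0 7 0 5]
5 | fire T2 | [0 10 0 3]
6 | fire T2 | [0 13 0 1]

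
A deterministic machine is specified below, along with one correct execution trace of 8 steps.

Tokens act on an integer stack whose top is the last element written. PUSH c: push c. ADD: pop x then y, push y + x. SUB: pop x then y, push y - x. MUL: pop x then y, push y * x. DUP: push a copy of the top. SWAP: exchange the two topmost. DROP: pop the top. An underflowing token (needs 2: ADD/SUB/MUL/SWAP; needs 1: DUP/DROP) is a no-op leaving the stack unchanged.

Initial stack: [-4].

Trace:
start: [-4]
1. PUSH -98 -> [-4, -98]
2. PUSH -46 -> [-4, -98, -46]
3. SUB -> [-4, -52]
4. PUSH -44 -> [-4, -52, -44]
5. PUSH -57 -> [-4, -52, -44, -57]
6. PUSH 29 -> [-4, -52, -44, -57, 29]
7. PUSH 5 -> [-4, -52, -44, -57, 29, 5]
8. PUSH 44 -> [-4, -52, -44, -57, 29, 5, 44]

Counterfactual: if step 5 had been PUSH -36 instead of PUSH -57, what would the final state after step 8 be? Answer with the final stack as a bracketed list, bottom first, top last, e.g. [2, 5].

[-4, -52, -44, -36, 29, 5, 44]

(re-executing from step 5 with the substitution; state before step 5: [-4, -52, -44])
5. PUSH -36 -> [-4, -52, -44, -36]
6. PUSH 29 -> [-4, -52, -44, -36, 29]
7. PUSH 5 -> [-4, -52, -44, -36, 29, 5]
8. PUSH 44 -> [-4, -52, -44, -36, 29, 5, 44]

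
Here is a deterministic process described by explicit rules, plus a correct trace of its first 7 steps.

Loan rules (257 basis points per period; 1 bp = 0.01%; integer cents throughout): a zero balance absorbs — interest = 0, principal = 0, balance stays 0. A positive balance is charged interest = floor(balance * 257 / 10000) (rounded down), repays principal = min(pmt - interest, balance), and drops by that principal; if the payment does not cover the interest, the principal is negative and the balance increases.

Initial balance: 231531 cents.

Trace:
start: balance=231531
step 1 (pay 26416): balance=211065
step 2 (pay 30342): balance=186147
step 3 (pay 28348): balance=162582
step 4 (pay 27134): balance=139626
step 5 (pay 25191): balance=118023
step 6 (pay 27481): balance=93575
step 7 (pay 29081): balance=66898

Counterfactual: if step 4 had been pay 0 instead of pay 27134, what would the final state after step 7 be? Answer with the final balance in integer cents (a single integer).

(re-executing from step 4 with the substitution; state before step 4: balance=162582)
step 4 (pay 0): balance=166760
step 5 (pay 25191): balance=145854
step 6 (pay 27481): balance=122121
step 7 (pay 29081): balance=96178

96178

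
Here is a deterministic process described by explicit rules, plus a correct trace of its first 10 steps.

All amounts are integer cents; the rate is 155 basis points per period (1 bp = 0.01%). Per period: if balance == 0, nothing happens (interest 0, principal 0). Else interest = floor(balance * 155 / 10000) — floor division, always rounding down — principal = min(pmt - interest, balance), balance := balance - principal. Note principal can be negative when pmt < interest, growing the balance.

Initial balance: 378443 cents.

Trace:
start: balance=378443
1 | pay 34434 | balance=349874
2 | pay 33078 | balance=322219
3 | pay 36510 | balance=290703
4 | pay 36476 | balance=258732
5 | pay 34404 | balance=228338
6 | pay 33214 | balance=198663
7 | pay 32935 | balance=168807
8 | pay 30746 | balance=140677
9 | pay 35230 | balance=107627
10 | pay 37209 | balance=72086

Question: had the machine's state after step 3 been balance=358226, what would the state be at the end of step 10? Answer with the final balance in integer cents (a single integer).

147285

state after step 3 := balance=358226
4 | pay 36476 | balance=327302
5 | pay 34404 | balance=297971
6 | pay 33214 | balance=269375
7 | pay 32935 | balance=240615
8 | pay 30746 | balance=213598
9 | pay 35230 | balance=181678
10 | pay 37209 | balance=147285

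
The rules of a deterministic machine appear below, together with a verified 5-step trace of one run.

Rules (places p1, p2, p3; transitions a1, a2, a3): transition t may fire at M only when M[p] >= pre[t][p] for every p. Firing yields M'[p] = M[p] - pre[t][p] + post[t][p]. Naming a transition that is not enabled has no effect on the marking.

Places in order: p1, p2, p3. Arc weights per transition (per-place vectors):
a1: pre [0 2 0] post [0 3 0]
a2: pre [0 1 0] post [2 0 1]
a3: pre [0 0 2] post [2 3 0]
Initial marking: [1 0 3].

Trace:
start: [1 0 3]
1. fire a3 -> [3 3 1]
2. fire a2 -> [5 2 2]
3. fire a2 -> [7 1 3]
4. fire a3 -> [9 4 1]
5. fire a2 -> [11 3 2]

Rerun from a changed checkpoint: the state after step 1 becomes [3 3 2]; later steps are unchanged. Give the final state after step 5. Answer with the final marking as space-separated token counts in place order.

11 3 3

state after step 1 := [3 3 2]
2. fire a2 -> [5 2 3]
3. fire a2 -> [7 1 4]
4. fire a3 -> [9 4 2]
5. fire a2 -> [11 3 3]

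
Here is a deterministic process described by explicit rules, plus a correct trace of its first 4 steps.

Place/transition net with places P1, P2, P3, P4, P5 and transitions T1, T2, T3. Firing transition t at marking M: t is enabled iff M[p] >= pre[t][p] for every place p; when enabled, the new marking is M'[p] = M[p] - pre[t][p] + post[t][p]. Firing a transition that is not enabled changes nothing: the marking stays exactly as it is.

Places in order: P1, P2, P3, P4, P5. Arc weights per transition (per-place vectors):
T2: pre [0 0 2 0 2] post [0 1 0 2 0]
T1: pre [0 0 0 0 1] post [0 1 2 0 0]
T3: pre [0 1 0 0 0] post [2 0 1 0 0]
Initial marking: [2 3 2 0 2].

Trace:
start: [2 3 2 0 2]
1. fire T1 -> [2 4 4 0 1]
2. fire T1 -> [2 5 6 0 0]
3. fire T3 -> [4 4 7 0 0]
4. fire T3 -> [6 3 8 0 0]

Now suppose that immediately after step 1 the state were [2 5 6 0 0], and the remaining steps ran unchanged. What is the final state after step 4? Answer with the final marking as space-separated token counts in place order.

6 3 8 0 0

state after step 1 := [2 5 6 0 0]
2. fire T1 -> [2 5 6 0 0]
3. fire T3 -> [4 4 7 0 0]
4. fire T3 -> [6 3 8 0 0]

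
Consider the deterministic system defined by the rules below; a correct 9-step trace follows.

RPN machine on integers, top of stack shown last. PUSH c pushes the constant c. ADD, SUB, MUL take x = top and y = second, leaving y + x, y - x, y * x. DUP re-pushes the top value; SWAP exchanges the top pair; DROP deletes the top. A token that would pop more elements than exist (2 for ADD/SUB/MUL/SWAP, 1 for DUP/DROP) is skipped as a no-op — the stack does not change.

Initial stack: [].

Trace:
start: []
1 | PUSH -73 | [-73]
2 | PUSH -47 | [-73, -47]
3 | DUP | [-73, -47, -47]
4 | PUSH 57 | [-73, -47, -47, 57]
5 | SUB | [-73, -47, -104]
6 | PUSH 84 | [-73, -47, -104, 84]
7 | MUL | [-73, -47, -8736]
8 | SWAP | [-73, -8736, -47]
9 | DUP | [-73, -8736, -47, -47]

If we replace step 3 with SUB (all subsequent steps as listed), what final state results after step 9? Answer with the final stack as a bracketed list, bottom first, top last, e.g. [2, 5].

[-6972, -6972]

(re-executing from step 3 with the substitution; state before step 3: [-73, -47])
3 | SUB | [-26]
4 | PUSH 57 | [-26, 57]
5 | SUB | [-83]
6 | PUSH 84 | [-83, 84]
7 | MUL | [-6972]
8 | SWAP | [-6972]
9 | DUP | [-6972, -6972]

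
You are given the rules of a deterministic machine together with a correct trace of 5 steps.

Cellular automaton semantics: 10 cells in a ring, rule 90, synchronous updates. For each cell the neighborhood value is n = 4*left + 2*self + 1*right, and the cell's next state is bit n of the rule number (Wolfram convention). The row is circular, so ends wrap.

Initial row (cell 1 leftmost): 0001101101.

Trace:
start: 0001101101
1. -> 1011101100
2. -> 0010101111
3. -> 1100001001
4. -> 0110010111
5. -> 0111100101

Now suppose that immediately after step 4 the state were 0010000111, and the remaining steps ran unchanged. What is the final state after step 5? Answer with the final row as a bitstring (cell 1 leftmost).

state after step 4 := 0010000111
5. -> 1101001101

1101001101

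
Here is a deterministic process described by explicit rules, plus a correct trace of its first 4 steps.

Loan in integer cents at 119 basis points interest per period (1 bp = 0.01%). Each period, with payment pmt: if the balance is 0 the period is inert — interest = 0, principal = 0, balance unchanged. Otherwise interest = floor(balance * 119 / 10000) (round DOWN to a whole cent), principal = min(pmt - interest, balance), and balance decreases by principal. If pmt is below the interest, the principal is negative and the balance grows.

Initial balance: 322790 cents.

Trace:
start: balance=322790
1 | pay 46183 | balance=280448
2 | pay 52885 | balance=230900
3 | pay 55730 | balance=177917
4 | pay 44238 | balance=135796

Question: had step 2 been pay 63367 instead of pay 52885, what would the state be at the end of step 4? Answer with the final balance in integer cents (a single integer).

125062

(re-executing from step 2 with the substitution; state before step 2: balance=280448)
2 | pay 63367 | balance=220418
3 | pay 55730 | balance=167310
4 | pay 44238 | balance=125062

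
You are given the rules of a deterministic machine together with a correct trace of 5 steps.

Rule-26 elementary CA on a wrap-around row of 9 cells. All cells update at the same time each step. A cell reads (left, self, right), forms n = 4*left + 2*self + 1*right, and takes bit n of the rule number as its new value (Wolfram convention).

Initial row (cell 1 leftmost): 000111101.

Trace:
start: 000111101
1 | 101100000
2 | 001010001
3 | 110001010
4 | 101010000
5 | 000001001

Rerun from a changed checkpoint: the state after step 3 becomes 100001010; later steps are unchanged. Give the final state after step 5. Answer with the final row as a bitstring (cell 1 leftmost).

state after step 3 := 100001010
4 | 010010000
5 | 101101000

101101000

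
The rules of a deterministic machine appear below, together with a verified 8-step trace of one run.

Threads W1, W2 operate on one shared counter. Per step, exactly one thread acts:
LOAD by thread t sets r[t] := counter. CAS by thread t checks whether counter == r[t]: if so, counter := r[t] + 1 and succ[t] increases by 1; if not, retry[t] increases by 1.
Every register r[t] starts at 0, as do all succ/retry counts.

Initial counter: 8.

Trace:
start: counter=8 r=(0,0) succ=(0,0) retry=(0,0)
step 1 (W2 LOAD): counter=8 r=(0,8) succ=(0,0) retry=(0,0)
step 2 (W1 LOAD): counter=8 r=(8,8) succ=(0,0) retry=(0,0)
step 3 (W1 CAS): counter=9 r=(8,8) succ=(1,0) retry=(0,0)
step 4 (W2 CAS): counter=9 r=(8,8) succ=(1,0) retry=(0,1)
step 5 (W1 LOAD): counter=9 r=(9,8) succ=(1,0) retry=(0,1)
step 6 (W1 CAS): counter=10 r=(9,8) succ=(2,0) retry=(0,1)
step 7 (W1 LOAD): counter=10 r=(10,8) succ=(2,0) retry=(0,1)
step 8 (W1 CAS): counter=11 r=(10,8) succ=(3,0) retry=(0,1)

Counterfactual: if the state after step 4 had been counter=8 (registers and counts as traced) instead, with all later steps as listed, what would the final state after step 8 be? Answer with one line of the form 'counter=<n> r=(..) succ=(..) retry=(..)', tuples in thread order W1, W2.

state after step 4 := counter=8 r=(8,8) succ=(1,0) retry=(0,1)
step 5 (W1 LOAD): counter=8 r=(8,8) succ=(1,0) retry=(0,1)
step 6 (W1 CAS): counter=9 r=(8,8) succ=(2,0) retry=(0,1)
step 7 (W1 LOAD): counter=9 r=(9,8) succ=(2,0) retry=(0,1)
step 8 (W1 CAS): counter=10 r=(9,8) succ=(3,0) retry=(0,1)

counter=10 r=(9,8) succ=(3,0) retry=(0,1)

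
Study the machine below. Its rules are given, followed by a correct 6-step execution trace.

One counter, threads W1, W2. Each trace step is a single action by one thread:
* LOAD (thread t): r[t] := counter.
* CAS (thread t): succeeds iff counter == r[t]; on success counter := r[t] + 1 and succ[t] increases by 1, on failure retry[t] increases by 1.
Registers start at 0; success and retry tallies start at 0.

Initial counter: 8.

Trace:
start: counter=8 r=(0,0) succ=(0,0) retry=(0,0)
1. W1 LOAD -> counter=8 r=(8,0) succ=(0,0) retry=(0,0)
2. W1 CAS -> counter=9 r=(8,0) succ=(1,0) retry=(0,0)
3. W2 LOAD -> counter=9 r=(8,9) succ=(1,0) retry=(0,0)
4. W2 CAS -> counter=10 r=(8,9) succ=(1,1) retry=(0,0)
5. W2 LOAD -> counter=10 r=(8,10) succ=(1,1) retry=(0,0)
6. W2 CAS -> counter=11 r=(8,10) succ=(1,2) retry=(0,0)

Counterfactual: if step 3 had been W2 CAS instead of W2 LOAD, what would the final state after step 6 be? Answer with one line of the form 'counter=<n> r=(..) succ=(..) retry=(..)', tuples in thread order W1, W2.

(re-executing from step 3 with the substitution; state before step 3: counter=9 r=(8,0) succ=(1,0) retry=(0,0))
3. W2 CAS -> counter=9 r=(8,0) succ=(1,0) retry=(0,1)
4. W2 CAS -> counter=9 r=(8,0) succ=(1,0) retry=(0,2)
5. W2 LOAD -> counter=9 r=(8,9) succ=(1,0) retry=(0,2)
6. W2 CAS -> counter=10 r=(8,9) succ=(1,1) retry=(0,2)

counter=10 r=(8,9) succ=(1,1) retry=(0,2)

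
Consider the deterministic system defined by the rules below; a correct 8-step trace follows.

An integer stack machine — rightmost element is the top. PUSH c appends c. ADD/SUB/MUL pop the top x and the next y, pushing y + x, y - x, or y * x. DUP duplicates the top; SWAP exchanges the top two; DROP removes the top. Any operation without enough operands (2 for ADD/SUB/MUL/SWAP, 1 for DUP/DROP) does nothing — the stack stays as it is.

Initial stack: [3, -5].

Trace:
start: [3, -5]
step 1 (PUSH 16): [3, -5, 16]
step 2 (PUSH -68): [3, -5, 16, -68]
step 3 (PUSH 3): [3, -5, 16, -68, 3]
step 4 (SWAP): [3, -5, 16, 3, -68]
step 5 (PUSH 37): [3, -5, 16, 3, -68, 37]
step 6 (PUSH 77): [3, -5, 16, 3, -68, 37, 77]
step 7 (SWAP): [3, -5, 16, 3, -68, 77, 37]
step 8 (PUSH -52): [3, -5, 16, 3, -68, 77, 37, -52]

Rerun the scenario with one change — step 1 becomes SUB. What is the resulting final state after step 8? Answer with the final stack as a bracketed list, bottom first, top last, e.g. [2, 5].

(re-executing from step 1 with the substitution; state before step 1: [3, -5])
step 1 (SUB): [8]
step 2 (PUSH -68): [8, -68]
step 3 (PUSH 3): [8, -68, 3]
step 4 (SWAP): [8, 3, -68]
step 5 (PUSH 37): [8, 3, -68, 37]
step 6 (PUSH 77): [8, 3, -68, 37, 77]
step 7 (SWAP): [8, 3, -68, 77, 37]
step 8 (PUSH -52): [8, 3, -68, 77, 37, -52]

[8, 3, -68, 77, 37, -52]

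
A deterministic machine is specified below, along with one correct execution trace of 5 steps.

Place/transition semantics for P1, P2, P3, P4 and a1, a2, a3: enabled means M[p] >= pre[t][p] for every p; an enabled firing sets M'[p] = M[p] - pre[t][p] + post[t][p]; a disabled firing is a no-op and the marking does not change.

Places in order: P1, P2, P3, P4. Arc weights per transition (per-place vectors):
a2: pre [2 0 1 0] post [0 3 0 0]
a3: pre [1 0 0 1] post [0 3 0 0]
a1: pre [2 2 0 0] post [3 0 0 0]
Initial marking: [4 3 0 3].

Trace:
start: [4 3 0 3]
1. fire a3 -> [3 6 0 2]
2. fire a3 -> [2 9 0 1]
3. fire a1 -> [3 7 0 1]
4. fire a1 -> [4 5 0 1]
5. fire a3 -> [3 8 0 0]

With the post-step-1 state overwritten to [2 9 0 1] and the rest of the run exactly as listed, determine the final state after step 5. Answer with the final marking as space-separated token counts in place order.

1 12 0 0

state after step 1 := [2 9 0 1]
2. fire a3 -> [1 12 0 0]
3. fire a1 -> [1 12 0 0]
4. fire a1 -> [1 12 0 0]
5. fire a3 -> [1 12 0 0]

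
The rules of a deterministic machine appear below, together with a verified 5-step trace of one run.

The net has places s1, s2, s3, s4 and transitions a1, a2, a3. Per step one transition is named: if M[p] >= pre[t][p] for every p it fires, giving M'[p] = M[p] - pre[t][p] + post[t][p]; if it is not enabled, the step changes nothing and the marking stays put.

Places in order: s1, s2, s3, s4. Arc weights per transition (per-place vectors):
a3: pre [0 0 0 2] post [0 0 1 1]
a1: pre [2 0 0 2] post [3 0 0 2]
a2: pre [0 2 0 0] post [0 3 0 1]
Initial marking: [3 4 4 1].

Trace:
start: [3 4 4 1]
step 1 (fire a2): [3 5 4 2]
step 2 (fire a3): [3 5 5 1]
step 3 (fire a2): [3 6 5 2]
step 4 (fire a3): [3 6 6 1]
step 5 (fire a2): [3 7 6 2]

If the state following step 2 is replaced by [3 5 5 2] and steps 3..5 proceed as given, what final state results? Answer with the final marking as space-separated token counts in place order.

state after step 2 := [3 5 5 2]
step 3 (fire a2): [3 6 5 3]
step 4 (fire a3): [3 6 6 2]
step 5 (fire a2): [3 7 6 3]

3 7 6 3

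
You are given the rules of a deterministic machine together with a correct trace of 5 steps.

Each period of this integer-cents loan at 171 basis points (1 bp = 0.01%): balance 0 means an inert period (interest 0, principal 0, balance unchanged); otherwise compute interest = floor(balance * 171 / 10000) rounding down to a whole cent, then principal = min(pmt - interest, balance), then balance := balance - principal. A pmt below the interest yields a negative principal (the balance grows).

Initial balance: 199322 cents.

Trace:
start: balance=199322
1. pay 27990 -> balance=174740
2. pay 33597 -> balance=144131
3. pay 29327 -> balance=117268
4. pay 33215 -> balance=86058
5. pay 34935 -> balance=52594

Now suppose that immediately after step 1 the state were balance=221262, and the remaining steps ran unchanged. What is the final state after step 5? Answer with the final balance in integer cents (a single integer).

state after step 1 := balance=221262
2. pay 33597 -> balance=191448
3. pay 29327 -> balance=165394
4. pay 33215 -> balance=135007
5. pay 34935 -> balance=102380

102380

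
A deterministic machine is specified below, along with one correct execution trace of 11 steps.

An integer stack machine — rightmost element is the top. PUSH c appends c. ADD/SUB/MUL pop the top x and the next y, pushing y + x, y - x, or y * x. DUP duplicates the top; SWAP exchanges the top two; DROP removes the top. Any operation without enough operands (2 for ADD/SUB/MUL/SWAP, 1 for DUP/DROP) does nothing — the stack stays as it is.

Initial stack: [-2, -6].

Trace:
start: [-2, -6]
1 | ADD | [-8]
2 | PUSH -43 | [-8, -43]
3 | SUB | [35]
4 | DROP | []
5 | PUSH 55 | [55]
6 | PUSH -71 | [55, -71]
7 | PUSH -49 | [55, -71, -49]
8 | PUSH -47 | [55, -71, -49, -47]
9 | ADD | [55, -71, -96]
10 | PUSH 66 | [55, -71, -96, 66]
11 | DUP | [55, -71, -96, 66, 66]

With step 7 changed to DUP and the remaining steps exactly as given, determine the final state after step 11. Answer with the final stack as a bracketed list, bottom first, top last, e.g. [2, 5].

[55, -71, -118, 66, 66]

(re-executing from step 7 with the substitution; state before step 7: [55, -71])
7 | DUP | [55, -71, -71]
8 | PUSH -47 | [55, -71, -71, -47]
9 | ADD | [55, -71, -118]
10 | PUSH 66 | [55, -71, -118, 66]
11 | DUP | [55, -71, -118, 66, 66]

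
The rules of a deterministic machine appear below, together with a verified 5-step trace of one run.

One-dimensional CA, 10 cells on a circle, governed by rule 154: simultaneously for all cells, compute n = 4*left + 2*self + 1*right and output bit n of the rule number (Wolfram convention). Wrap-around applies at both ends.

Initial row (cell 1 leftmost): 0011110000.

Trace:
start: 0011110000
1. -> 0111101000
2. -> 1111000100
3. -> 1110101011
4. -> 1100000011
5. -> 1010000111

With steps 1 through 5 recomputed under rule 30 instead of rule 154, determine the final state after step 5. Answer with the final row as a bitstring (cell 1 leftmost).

(re-executing steps 1..5 under rule 30; state before step 1: 0011110000)
1. -> 0110001000
2. -> 1101011100
3. -> 1001010011
4. -> 0111011110
5. -> 1100010001

1100010001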